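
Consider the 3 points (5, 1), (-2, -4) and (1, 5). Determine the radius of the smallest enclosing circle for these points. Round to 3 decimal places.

4.809

Call the three points A, B, C in the order given.
Side lengths²: AB² = 74, AC² = 32, BC² = 90.
Since BC² = 90 < 74 + 32 = 106, the triangle is acute, so the smallest enclosing circle is the circumcircle.
Circumcentre = (0.25, 0.25), r² = 23.125.
r = √(23.125) ≈ 4.809.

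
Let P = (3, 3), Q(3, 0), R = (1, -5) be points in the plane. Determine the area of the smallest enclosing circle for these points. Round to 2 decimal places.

Side lengths²: PQ² = 9, PR² = 68, QR² = 29.
Since PR² = 68 ≥ 29 + 9 = 38, the angle opposite PR is not acute, so the smallest enclosing circle has PR as diameter.
Centre = midpoint of PR = (2, -1), r² = 68/4 = 17.
Area = π·r² = π·17 ≈ 53.41.

53.41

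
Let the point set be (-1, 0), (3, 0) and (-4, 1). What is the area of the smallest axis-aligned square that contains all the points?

The bounding box has width 7 and height 1.
An axis-aligned square enclosing the set must have side ≥ max(width, height).
So the minimum side is max(7, 1) = 7.
Area = 7² = 49.

49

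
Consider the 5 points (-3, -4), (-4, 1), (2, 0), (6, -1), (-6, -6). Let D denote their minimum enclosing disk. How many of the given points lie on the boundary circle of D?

2

The minimum enclosing circle of a finite set is fixed by two of the points (as a diameter) or three (as a circumcircle).
The farthest pair is (6, -1)–(-6, -6) with squared distance 169. The circle on this segment as diameter has centre (0, -3.5) and r² = 169/4 = 42.25.
Check (-3, -4): distance² to centre = 9.25 ≤ 42.25, so it lies inside.
All remaining points lie in this disk, and no smaller disk contains both endpoints, so this is the minimum enclosing circle.
The points at distance exactly r from the centre are (6, -1), (-6, -6) — 2 points.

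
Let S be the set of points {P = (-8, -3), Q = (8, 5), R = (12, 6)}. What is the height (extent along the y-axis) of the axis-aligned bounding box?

9

max y = 6, min y = -3, so height = 9.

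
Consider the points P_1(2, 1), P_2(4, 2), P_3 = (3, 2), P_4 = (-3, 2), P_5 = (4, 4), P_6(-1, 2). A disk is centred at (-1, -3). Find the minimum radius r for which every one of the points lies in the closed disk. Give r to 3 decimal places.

8.602

The required radius is the distance from (-1, -3) to the farthest point.
Squared distances: 25, 50, 41, 29, 74, 25.
Maximum is 74, attained at P_5.
r = √74 ≈ 8.602.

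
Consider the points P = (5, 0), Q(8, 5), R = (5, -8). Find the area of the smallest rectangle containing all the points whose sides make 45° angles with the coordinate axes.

In coordinates u = x + y, v = x − y the rectangle is axis-aligned; the map (x,y)→(u,v) scales areas by 2.
u-values: 5, 13, -3; range = 13 − (-3) = 16.
v-values: 5, 3, 13; range = 13 − 3 = 10.
Area = (16 × 10) / 2 = 80.

80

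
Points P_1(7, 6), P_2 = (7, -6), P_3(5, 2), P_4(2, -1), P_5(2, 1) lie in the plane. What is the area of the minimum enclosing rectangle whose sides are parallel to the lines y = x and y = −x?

72

In coordinates u = x + y, v = x − y the rectangle is axis-aligned; the map (x,y)→(u,v) scales areas by 2.
u-values: 13, 1, 7, 1, 3; range = 13 − 1 = 12.
v-values: 1, 13, 3, 3, 1; range = 13 − 1 = 12.
Area = (12 × 12) / 2 = 72.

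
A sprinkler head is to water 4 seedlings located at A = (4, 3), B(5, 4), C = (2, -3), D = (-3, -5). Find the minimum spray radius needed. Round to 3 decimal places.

6.021

By Welzl's lemma the MEC is supported by two points (diametrically opposite) or three points (on a circumcircle).
The farthest pair is B–D with squared distance 145. The circle on this segment as diameter has centre (1, -0.5) and r² = 145/4 = 36.25.
Check A: distance² to centre = 21.25 ≤ 36.25, so it lies inside.
All remaining points lie in this disk, and no smaller disk contains both endpoints, so this is the minimum enclosing circle.
r = √(36.25) ≈ 6.021.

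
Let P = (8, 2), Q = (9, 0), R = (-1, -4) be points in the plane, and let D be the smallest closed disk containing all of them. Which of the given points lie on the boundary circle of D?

Side lengths²: PQ² = 5, PR² = 117, QR² = 116.
Since PR² = 117 < 116 + 5 = 121, the triangle is acute, so the smallest enclosing circle is the circumcircle.
Circumcentre = (3.75, -1.375), r² = 29.453125.
The points at distance exactly r from the centre are P, Q, R — 3 points.

P, Q, R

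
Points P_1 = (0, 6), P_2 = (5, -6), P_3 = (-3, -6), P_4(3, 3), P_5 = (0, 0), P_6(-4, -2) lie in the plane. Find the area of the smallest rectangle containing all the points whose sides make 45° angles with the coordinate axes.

127.5

In coordinates u = x + y, v = x − y the rectangle is axis-aligned; the map (x,y)→(u,v) scales areas by 2.
u-values: 6, -1, -9, 6, 0, -6; range = 6 − (-9) = 15.
v-values: -6, 11, 3, 0, 0, -2; range = 11 − (-6) = 17.
Area = (15 × 17) / 2 = 127.5.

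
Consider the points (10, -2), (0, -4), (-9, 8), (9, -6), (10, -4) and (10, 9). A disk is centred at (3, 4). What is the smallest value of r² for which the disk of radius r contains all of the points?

160

The required radius is the distance from (3, 4) to the farthest point.
Squared distances: 85, 73, 160, 136, 113, 74.
Maximum is 160, attained at (-9, 8).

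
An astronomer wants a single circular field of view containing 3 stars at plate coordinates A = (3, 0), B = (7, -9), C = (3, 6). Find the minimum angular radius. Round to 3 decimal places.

7.762

Side lengths²: AB² = 97, AC² = 36, BC² = 241.
Since BC² = 241 ≥ 97 + 36 = 133, the angle opposite BC is not acute, so the smallest enclosing circle has BC as diameter.
Centre = midpoint of BC = (5, -1.5), r² = 241/4 = 60.25.
r = √(60.25) ≈ 7.762.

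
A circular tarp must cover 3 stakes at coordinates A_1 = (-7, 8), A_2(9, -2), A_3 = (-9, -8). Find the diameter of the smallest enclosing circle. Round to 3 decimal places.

Side lengths²: A_1A_2² = 356, A_1A_3² = 260, A_2A_3² = 360.
Since A_2A_3² = 360 < 356 + 260 = 616, the triangle is acute, so the smallest enclosing circle is the circumcircle.
Circumcentre = (-32/23, -19/23), r² = 57850/529.
Diameter = 2r = 2√(57850/529) ≈ 20.915.

20.915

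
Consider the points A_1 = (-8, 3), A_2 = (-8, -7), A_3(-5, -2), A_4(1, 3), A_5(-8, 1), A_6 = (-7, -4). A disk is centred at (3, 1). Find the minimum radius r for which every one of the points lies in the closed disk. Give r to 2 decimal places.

13.60

The required radius is the distance from (3, 1) to the farthest point.
Squared distances: 125, 185, 73, 8, 121, 125.
Maximum is 185, attained at A_2.
r = √185 ≈ 13.60.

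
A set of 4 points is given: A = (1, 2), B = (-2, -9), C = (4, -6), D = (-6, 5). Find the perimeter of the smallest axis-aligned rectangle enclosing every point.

Width = max x − min x = 4 − (-6) = 10.
Height = max y − min y = 5 − (-9) = 14.
Perimeter = 2(10 + 14) = 48.

48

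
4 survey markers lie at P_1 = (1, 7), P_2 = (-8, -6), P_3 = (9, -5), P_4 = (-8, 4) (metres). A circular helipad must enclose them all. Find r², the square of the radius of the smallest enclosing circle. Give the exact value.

The minimum enclosing circle is determined by three boundary points: P_2, P_3, P_4.
Their circumcentre is (4/17, -1) with r² = 26825/289.
The farthest remaining point P_1 is at distance² 18665/289 ≤ 26825/289.

26825/289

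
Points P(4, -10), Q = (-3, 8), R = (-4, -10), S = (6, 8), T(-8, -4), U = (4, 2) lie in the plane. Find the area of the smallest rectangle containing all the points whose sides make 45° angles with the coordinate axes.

In coordinates u = x + y, v = x − y the rectangle is axis-aligned; the map (x,y)→(u,v) scales areas by 2.
u-values: -6, 5, -14, 14, -12, 6; range = 14 − (-14) = 28.
v-values: 14, -11, 6, -2, -4, 2; range = 14 − (-11) = 25.
Area = (28 × 25) / 2 = 350.

350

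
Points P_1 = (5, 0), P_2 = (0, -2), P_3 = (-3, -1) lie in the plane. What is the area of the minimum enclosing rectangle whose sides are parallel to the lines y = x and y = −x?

31.5

In coordinates u = x + y, v = x − y the rectangle is axis-aligned; the map (x,y)→(u,v) scales areas by 2.
u-values: 5, -2, -4; range = 5 − (-4) = 9.
v-values: 5, 2, -2; range = 5 − (-2) = 7.
Area = (9 × 7) / 2 = 31.5.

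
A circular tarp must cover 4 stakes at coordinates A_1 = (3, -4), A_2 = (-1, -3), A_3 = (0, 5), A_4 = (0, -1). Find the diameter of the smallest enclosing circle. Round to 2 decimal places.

9.49

A smallest enclosing disk is always determined by at most three of the input points on its boundary.
The farthest pair is A_1–A_3 with squared distance 90. The circle on this segment as diameter has centre (1.5, 0.5) and r² = 90/4 = 22.5.
Check A_2: distance² to centre = 18.5 ≤ 22.5, so it lies inside.
All remaining points lie in this disk, and no smaller disk contains both endpoints, so this is the minimum enclosing circle.
Diameter = 2r = 2√(22.5) ≈ 9.49.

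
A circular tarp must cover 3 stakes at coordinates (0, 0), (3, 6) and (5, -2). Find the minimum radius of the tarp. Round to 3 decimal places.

Call the three points A, B, C in the order given.
Side lengths²: AB² = 45, AC² = 29, BC² = 68.
Since BC² = 68 < 45 + 29 = 74, the triangle is acute, so the smallest enclosing circle is the circumcircle.
Circumcentre = (11/3, 23/12), r² = 2465/144.
r = √(2465/144) ≈ 4.137.

4.137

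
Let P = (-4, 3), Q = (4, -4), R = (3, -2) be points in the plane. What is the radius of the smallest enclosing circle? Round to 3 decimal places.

Side lengths²: PQ² = 113, PR² = 74, QR² = 5.
Since PQ² = 113 ≥ 74 + 5 = 79, the angle opposite PQ is not acute, so the smallest enclosing circle has PQ as diameter.
Centre = midpoint of PQ = (0, -0.5), r² = 113/4 = 28.25.
r = √(28.25) ≈ 5.315.

5.315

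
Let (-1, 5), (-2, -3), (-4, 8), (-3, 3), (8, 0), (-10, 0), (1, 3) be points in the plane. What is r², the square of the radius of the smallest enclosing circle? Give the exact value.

81

The farthest pair is (8, 0)–(-10, 0) with squared distance 324. The circle on this segment as diameter has centre (-1, 0) and r² = 324/4 = 81.
Check (-1, 5): distance² to centre = 25 ≤ 81, so it lies inside.
All remaining points lie in this disk, and no smaller disk contains both endpoints, so this is the minimum enclosing circle.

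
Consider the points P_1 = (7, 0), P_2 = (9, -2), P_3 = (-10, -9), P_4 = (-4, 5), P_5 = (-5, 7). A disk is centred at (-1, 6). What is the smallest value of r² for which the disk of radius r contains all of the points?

The required radius is the distance from (-1, 6) to the farthest point.
Squared distances: 100, 164, 306, 10, 17.
Maximum is 306, attained at P_3.

306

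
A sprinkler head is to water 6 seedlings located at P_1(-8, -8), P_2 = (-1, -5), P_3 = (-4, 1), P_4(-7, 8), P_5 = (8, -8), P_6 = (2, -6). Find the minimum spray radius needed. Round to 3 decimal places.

10.987

The minimum enclosing circle of a finite set is fixed by two of the points (as a diameter) or three (as a circumcircle).
The minimum enclosing circle is determined by three boundary points: P_1, P_4, P_5.
Their circumcentre is (0, -0.46875) with r² = 120.7197265625.
The farthest remaining point P_6 is at distance² 34.5947265625 ≤ 120.7197265625.
r = √(120.7197265625) ≈ 10.987.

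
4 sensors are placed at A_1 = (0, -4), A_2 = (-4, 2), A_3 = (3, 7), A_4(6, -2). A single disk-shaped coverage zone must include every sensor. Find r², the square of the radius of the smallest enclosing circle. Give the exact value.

By Welzl's lemma the MEC is supported by two points (diametrically opposite) or three points (on a circumcircle).
The farthest pair is A_1–A_3 with squared distance 130. The circle on this segment as diameter has centre (1.5, 1.5) and r² = 130/4 = 32.5.
Check A_2: distance² to centre = 30.5 ≤ 32.5, so it lies inside.
All remaining points lie in this disk, and no smaller disk contains both endpoints, so this is the minimum enclosing circle.

32.5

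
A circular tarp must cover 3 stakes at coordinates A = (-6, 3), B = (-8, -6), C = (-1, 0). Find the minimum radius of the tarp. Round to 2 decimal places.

4.86

Side lengths²: AB² = 85, AC² = 34, BC² = 85.
Since BC² = 85 < 85 + 34 = 119, the triangle is acute, so the smallest enclosing circle is the circumcircle.
Circumcentre = (-5.5, -11/6), r² = 425/18.
r = √(425/18) ≈ 4.86.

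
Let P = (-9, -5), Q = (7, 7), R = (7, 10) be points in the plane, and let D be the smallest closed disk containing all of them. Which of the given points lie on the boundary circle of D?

Side lengths²: PQ² = 400, PR² = 481, QR² = 9.
Since PR² = 481 ≥ 400 + 9 = 409, the angle opposite PR is not acute, so the smallest enclosing circle has PR as diameter.
Centre = midpoint of PR = (-1, 2.5), r² = 481/4 = 120.25.
The points at distance exactly r from the centre are P, R — 2 points.

P, R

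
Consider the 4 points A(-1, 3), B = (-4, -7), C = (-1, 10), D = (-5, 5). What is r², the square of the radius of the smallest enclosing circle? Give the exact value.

74.5

A smallest enclosing disk is always determined by at most three of the input points on its boundary.
The farthest pair is B–C with squared distance 298. The circle on this segment as diameter has centre (-2.5, 1.5) and r² = 298/4 = 74.5.
Check A: distance² to centre = 4.5 ≤ 74.5, so it lies inside.
All remaining points lie in this disk, and no smaller disk contains both endpoints, so this is the minimum enclosing circle.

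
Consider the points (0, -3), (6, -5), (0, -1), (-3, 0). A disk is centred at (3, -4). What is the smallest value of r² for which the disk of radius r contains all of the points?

The required radius is the distance from (3, -4) to the farthest point.
Squared distances: 10, 10, 18, 52.
Maximum is 52, attained at (-3, 0).

52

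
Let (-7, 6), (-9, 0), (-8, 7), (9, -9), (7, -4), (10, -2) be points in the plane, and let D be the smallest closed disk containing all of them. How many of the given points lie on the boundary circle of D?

2

The minimum enclosing circle of a finite set is fixed by two of the points (as a diameter) or three (as a circumcircle).
The farthest pair is (-8, 7)–(9, -9) with squared distance 545. The circle on this segment as diameter has centre (0.5, -1) and r² = 545/4 = 136.25.
Check (-7, 6): distance² to centre = 105.25 ≤ 136.25, so it lies inside.
All remaining points lie in this disk, and no smaller disk contains both endpoints, so this is the minimum enclosing circle.
The points at distance exactly r from the centre are (-8, 7), (9, -9) — 2 points.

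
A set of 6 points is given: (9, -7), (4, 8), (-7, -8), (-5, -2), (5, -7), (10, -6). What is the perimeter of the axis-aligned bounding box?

Width = max x − min x = 10 − (-7) = 17.
Height = max y − min y = 8 − (-8) = 16.
Perimeter = 2(17 + 16) = 66.

66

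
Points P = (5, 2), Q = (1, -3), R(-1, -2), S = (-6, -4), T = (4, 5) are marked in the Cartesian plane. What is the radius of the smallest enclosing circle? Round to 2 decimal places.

6.73

The farthest pair is S–T with squared distance 181. The circle on this segment as diameter has centre (-1, 0.5) and r² = 181/4 = 45.25.
Check P: distance² to centre = 38.25 ≤ 45.25, so it lies inside.
All remaining points lie in this disk, and no smaller disk contains both endpoints, so this is the minimum enclosing circle.
r = √(45.25) ≈ 6.73.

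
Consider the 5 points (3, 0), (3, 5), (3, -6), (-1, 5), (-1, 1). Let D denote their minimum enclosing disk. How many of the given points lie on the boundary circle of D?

3

A smallest enclosing disk is always determined by at most three of the input points on its boundary.
The farthest pair is (3, -6)–(-1, 5) with squared distance 137. The circle on this segment as diameter has centre (1, -0.5) and r² = 137/4 = 34.25.
Check (3, 0): distance² to centre = 4.25 ≤ 34.25, so it lies inside.
All remaining points lie in this disk, and no smaller disk contains both endpoints, so this is the minimum enclosing circle.
The points at distance exactly r from the centre are (3, 5), (3, -6), (-1, 5) — 3 points.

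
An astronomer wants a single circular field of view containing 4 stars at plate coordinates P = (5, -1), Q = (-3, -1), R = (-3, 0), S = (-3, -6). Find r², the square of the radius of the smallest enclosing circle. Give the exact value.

22.59765625

The minimum enclosing circle of a finite set is fixed by two of the points (as a diameter) or three (as a circumcircle).
The minimum enclosing circle is determined by three boundary points: P, R, S.
Their circumcentre is (0.6875, -3) with r² = 22.59765625.
The farthest remaining point Q is at distance² 17.59765625 ≤ 22.59765625.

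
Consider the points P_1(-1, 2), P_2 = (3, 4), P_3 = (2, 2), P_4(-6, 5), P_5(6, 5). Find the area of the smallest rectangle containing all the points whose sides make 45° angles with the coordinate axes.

72

In coordinates u = x + y, v = x − y the rectangle is axis-aligned; the map (x,y)→(u,v) scales areas by 2.
u-values: 1, 7, 4, -1, 11; range = 11 − (-1) = 12.
v-values: -3, -1, 0, -11, 1; range = 1 − (-11) = 12.
Area = (12 × 12) / 2 = 72.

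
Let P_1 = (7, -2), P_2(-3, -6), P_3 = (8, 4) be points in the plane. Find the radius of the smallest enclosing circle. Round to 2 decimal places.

7.43

Side lengths²: P_1P_2² = 116, P_1P_3² = 37, P_2P_3² = 221.
Since P_2P_3² = 221 ≥ 116 + 37 = 153, the angle opposite P_2P_3 is not acute, so the smallest enclosing circle has P_2P_3 as diameter.
Centre = midpoint of P_2P_3 = (2.5, -1), r² = 221/4 = 55.25.
r = √(55.25) ≈ 7.43.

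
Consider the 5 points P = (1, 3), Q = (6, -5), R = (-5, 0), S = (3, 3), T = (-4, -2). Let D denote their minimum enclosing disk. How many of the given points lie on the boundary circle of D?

3

By Welzl's lemma the MEC is supported by two points (diametrically opposite) or three points (on a circumcircle).
The farthest pair is Q–R with squared distance 146. The circle on this segment as diameter has centre (0.5, -2.5) and r² = 146/4 = 36.5.
Check P: distance² to centre = 30.5 ≤ 36.5, so it lies inside.
All remaining points lie in this disk, and no smaller disk contains both endpoints, so this is the minimum enclosing circle.
The points at distance exactly r from the centre are Q, R, S — 3 points.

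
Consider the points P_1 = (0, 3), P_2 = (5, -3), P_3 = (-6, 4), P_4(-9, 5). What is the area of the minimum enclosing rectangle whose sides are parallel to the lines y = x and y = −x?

77

In coordinates u = x + y, v = x − y the rectangle is axis-aligned; the map (x,y)→(u,v) scales areas by 2.
u-values: 3, 2, -2, -4; range = 3 − (-4) = 7.
v-values: -3, 8, -10, -14; range = 8 − (-14) = 22.
Area = (7 × 22) / 2 = 77.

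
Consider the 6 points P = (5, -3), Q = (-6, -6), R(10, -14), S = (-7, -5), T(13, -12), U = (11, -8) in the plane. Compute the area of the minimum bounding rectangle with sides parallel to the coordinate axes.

x ranges over [-7, 13], width 20.
y ranges over [-14, -3], height 11.
Area = 20 × 11 = 220.

220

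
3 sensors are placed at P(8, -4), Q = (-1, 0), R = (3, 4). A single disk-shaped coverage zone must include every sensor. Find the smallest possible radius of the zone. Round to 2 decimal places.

5.05

Side lengths²: PQ² = 97, PR² = 89, QR² = 32.
Since PQ² = 97 < 89 + 32 = 121, the triangle is acute, so the smallest enclosing circle is the circumcircle.
Circumcentre = (103/26, -25/26), r² = 8633/338.
r = √(8633/338) ≈ 5.05.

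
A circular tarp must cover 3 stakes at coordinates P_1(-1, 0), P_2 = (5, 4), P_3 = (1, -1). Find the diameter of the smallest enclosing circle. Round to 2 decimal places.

7.21

Side lengths²: P_1P_2² = 52, P_1P_3² = 5, P_2P_3² = 41.
Since P_1P_2² = 52 ≥ 41 + 5 = 46, the angle opposite P_1P_2 is not acute, so the smallest enclosing circle has P_1P_2 as diameter.
Centre = midpoint of P_1P_2 = (2, 2), r² = 52/4 = 13.
Diameter = 2r = 2√13 ≈ 7.21.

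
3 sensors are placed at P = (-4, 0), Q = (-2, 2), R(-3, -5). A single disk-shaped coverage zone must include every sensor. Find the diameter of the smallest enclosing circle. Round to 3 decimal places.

Side lengths²: PQ² = 8, PR² = 26, QR² = 50.
Since QR² = 50 ≥ 26 + 8 = 34, the angle opposite QR is not acute, so the smallest enclosing circle has QR as diameter.
Centre = midpoint of QR = (-2.5, -1.5), r² = 50/4 = 12.5.
Diameter = 2r = 2√(12.5) ≈ 7.071.

7.071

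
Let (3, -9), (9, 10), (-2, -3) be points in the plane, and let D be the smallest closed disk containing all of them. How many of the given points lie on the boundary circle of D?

Call the three points A, B, C in the order given.
Side lengths²: AB² = 397, AC² = 61, BC² = 290.
Since AB² = 397 ≥ 290 + 61 = 351, the angle opposite AB is not acute, so the smallest enclosing circle has AB as diameter.
Centre = midpoint of AB = (6, 0.5), r² = 397/4 = 99.25.
The points at distance exactly r from the centre are (3, -9), (9, 10) — 2 points.

2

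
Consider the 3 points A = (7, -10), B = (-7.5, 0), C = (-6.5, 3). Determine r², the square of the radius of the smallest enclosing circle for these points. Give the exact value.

Side lengths²: AB² = 310.25, AC² = 351.25, BC² = 10.
Since AC² = 351.25 ≥ 310.25 + 10 = 320.25, the angle opposite AC is not acute, so the smallest enclosing circle has AC as diameter.
Centre = midpoint of AC = (0.25, -3.5), r² = 351.25/4 = 87.8125.

87.8125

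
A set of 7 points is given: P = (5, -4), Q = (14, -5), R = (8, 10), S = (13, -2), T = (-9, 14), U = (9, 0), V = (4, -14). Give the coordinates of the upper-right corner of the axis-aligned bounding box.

x-range [-9, 14], y-range [-14, 14].
The upper-right corner is (14, 14).

(14, 14)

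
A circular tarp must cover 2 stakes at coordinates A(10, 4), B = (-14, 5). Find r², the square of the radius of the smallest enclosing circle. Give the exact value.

144.25

The smallest circle enclosing two points has them as diameter endpoints.
Centre = midpoint = (-2, 4.5); r² = |AB|²/4 = 577/4 = 144.25.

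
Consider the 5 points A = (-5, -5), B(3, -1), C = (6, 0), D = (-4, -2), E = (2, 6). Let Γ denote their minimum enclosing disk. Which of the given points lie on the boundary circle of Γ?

A, C, E

The minimum enclosing circle is determined by three boundary points: A, C, E.
Their circumcentre is (-26/43, -3/43) with r² = 80665/1849.
The farthest remaining point D is at distance² 28205/1849 ≤ 80665/1849.
The points at distance exactly r from the centre are A, C, E — 3 points.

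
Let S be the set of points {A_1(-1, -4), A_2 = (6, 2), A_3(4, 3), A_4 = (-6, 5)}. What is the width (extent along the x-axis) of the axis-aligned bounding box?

max x = 6, min x = -6, so width = 12.

12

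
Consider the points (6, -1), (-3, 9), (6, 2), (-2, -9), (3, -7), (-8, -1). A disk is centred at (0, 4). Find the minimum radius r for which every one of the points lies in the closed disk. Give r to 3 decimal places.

13.153

The required radius is the distance from (0, 4) to the farthest point.
Squared distances: 61, 34, 40, 173, 130, 89.
Maximum is 173, attained at (-2, -9).
r = √173 ≈ 13.153.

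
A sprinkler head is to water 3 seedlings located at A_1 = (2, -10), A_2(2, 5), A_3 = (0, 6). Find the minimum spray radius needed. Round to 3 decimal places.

8.062

Side lengths²: A_1A_2² = 225, A_1A_3² = 260, A_2A_3² = 5.
Since A_1A_3² = 260 ≥ 225 + 5 = 230, the angle opposite A_1A_3 is not acute, so the smallest enclosing circle has A_1A_3 as diameter.
Centre = midpoint of A_1A_3 = (1, -2), r² = 260/4 = 65.
r = √65 ≈ 8.062.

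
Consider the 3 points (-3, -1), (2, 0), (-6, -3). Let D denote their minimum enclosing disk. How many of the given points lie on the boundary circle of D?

2

Call the three points A, B, C in the order given.
Side lengths²: AB² = 26, AC² = 13, BC² = 73.
Since BC² = 73 ≥ 26 + 13 = 39, the angle opposite BC is not acute, so the smallest enclosing circle has BC as diameter.
Centre = midpoint of BC = (-2, -1.5), r² = 73/4 = 18.25.
The points at distance exactly r from the centre are (2, 0), (-6, -3) — 2 points.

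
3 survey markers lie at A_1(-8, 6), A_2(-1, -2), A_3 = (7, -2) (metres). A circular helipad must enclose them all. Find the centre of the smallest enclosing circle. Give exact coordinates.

Side lengths²: A_1A_2² = 113, A_1A_3² = 289, A_2A_3² = 64.
Since A_1A_3² = 289 ≥ 113 + 64 = 177, the angle opposite A_1A_3 is not acute, so the smallest enclosing circle has A_1A_3 as diameter.
Centre = midpoint of A_1A_3 = (-0.5, 2), r² = 289/4 = 72.25.
Centre = (-0.5, 2).

(-0.5, 2)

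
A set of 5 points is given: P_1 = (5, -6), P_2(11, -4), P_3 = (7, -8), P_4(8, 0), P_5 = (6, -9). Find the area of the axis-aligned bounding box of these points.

x ranges over [5, 11], width 6.
y ranges over [-9, 0], height 9.
Area = 6 × 9 = 54.

54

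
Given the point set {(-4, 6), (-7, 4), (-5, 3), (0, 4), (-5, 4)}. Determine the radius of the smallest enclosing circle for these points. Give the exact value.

3.5

The minimum enclosing circle of a finite set is fixed by two of the points (as a diameter) or three (as a circumcircle).
The farthest pair is (-7, 4)–(0, 4) with squared distance 49. The circle on this segment as diameter has centre (-3.5, 4) and r² = 49/4 = 12.25.
Check (-4, 6): distance² to centre = 4.25 ≤ 12.25, so it lies inside.
All remaining points lie in this disk, and no smaller disk contains both endpoints, so this is the minimum enclosing circle.
r = √(12.25) = 3.5.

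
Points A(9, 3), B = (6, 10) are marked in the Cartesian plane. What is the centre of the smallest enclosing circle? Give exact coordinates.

(7.5, 6.5)

The smallest circle enclosing two points has them as diameter endpoints.
Centre = midpoint = (7.5, 6.5); r² = |AB|²/4 = 58/4 = 14.5.
Centre = (7.5, 6.5).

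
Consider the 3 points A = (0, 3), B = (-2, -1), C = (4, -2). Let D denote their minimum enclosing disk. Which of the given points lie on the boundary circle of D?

Side lengths²: AB² = 20, AC² = 41, BC² = 37.
Since AC² = 41 < 37 + 20 = 57, the triangle is acute, so the smallest enclosing circle is the circumcircle.
Circumcentre = (16/13, -3/26), r² = 7585/676.
The points at distance exactly r from the centre are A, B, C — 3 points.

A, B, C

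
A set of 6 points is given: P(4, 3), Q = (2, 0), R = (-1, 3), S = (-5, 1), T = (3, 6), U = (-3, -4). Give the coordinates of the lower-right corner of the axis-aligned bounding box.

x-range [-5, 4], y-range [-4, 6].
The lower-right corner is (4, -4).

(4, -4)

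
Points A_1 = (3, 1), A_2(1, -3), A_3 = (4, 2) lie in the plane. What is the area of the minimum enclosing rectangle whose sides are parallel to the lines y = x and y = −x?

In coordinates u = x + y, v = x − y the rectangle is axis-aligned; the map (x,y)→(u,v) scales areas by 2.
u-values: 4, -2, 6; range = 6 − (-2) = 8.
v-values: 2, 4, 2; range = 4 − 2 = 2.
Area = (8 × 2) / 2 = 8.

8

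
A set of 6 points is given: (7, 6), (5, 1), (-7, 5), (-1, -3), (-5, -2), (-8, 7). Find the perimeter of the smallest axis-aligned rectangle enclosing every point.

50

Width = max x − min x = 7 − (-8) = 15.
Height = max y − min y = 7 − (-3) = 10.
Perimeter = 2(15 + 10) = 50.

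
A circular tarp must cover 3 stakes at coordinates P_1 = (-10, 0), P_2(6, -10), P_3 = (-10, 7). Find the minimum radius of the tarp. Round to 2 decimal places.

Side lengths²: P_1P_2² = 356, P_1P_3² = 49, P_2P_3² = 545.
Since P_2P_3² = 545 ≥ 356 + 49 = 405, the angle opposite P_2P_3 is not acute, so the smallest enclosing circle has P_2P_3 as diameter.
Centre = midpoint of P_2P_3 = (-2, -1.5), r² = 545/4 = 136.25.
r = √(136.25) ≈ 11.67.

11.67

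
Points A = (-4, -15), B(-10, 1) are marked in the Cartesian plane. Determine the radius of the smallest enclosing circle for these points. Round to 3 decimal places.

The smallest circle enclosing two points has them as diameter endpoints.
Centre = midpoint = (-7, -7); r² = |AB|²/4 = 292/4 = 73.
r = √73 ≈ 8.544.

8.544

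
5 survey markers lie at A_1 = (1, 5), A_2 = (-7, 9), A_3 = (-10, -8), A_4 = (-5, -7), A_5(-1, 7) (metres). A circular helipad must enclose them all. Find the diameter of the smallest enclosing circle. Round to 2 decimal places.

The minimum enclosing circle of a finite set is fixed by two of the points (as a diameter) or three (as a circumcircle).
The minimum enclosing circle is determined by three boundary points: A_1, A_2, A_3.
Their circumcentre is (-238/37, 5/37) with r² = 108025/1369.
The farthest remaining point A_5 is at distance² 104917/1369 ≤ 108025/1369.
Diameter = 2r = 2√(108025/1369) ≈ 17.77.

17.77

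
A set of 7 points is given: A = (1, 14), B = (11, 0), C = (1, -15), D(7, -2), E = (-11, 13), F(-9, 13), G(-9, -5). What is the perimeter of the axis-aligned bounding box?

Width = max x − min x = 11 − (-11) = 22.
Height = max y − min y = 14 − (-15) = 29.
Perimeter = 2(22 + 29) = 102.

102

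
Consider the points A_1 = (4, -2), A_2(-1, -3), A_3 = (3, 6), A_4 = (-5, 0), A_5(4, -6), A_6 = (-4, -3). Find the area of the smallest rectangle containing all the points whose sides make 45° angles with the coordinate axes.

120

In coordinates u = x + y, v = x − y the rectangle is axis-aligned; the map (x,y)→(u,v) scales areas by 2.
u-values: 2, -4, 9, -5, -2, -7; range = 9 − (-7) = 16.
v-values: 6, 2, -3, -5, 10, -1; range = 10 − (-5) = 15.
Area = (16 × 15) / 2 = 120.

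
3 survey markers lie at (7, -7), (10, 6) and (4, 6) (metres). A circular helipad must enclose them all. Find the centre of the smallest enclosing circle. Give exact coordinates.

Call the three points A, B, C in the order given.
Side lengths²: AB² = 178, AC² = 178, BC² = 36.
Since AC² = 178 < 178 + 36 = 214, the triangle is acute, so the smallest enclosing circle is the circumcircle.
Circumcentre = (7, -2/13), r² = 7921/169.
Centre = (7, -2/13).

(7, -2/13)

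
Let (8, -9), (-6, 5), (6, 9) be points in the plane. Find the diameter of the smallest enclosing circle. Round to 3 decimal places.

20.248

Call the three points A, B, C in the order given.
Side lengths²: AB² = 392, AC² = 328, BC² = 160.
Since AB² = 392 < 328 + 160 = 488, the triangle is acute, so the smallest enclosing circle is the circumcircle.
Circumcentre = (2.5, -0.5), r² = 102.5.
Diameter = 2r = 2√(102.5) ≈ 20.248.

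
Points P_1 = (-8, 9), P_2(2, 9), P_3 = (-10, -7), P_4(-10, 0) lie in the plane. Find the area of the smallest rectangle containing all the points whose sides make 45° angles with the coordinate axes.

196

In coordinates u = x + y, v = x − y the rectangle is axis-aligned; the map (x,y)→(u,v) scales areas by 2.
u-values: 1, 11, -17, -10; range = 11 − (-17) = 28.
v-values: -17, -7, -3, -10; range = -3 − (-17) = 14.
Area = (28 × 14) / 2 = 196.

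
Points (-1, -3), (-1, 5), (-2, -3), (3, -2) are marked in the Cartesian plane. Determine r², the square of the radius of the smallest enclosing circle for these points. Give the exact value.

325/18

A smallest enclosing disk is always determined by at most three of the input points on its boundary.
The minimum enclosing circle is determined by three boundary points: (-1, 5), (-2, -3), (3, -2).
Their circumcentre is (-1/6, 5/6) with r² = 325/18.
The farthest remaining point (-1, -3) is at distance² 277/18 ≤ 325/18.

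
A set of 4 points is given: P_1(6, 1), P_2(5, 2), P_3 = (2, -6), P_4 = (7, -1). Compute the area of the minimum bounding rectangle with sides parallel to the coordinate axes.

x ranges over [2, 7], width 5.
y ranges over [-6, 2], height 8.
Area = 5 × 8 = 40.

40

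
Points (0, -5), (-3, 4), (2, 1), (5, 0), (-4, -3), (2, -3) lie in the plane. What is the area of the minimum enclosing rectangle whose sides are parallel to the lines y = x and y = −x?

72

In coordinates u = x + y, v = x − y the rectangle is axis-aligned; the map (x,y)→(u,v) scales areas by 2.
u-values: -5, 1, 3, 5, -7, -1; range = 5 − (-7) = 12.
v-values: 5, -7, 1, 5, -1, 5; range = 5 − (-7) = 12.
Area = (12 × 12) / 2 = 72.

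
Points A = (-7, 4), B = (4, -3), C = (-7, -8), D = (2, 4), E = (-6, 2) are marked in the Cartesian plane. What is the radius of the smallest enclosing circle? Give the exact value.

The minimum enclosing circle of a finite set is fixed by two of the points (as a diameter) or three (as a circumcircle).
The farthest pair is C–D with squared distance 225. The circle on this segment as diameter has centre (-2.5, -2) and r² = 225/4 = 56.25.
Check A: distance² to centre = 56.25 ≤ 56.25, so it lies inside.
All remaining points lie in this disk, and no smaller disk contains both endpoints, so this is the minimum enclosing circle.
r = √(56.25) = 7.5.

7.5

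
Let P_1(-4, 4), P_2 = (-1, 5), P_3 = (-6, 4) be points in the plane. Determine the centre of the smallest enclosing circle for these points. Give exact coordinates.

(-3.5, 4.5)

Side lengths²: P_1P_2² = 10, P_1P_3² = 4, P_2P_3² = 26.
Since P_2P_3² = 26 ≥ 10 + 4 = 14, the angle opposite P_2P_3 is not acute, so the smallest enclosing circle has P_2P_3 as diameter.
Centre = midpoint of P_2P_3 = (-3.5, 4.5), r² = 26/4 = 6.5.
Centre = (-3.5, 4.5).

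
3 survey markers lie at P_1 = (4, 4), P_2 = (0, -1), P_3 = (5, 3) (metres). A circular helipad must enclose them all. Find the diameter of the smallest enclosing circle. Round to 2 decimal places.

Side lengths²: P_1P_2² = 41, P_1P_3² = 2, P_2P_3² = 41.
Since P_2P_3² = 41 < 41 + 2 = 43, the triangle is acute, so the smallest enclosing circle is the circumcircle.
Circumcentre = (41/18, 23/18), r² = 1681/162.
Diameter = 2r = 2√(1681/162) ≈ 6.44.

6.44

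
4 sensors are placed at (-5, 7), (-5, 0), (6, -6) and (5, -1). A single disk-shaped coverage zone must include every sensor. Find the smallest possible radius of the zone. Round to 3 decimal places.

8.515

The farthest pair is (-5, 7)–(6, -6) with squared distance 290. The circle on this segment as diameter has centre (0.5, 0.5) and r² = 290/4 = 72.5.
Check (-5, 0): distance² to centre = 30.5 ≤ 72.5, so it lies inside.
All remaining points lie in this disk, and no smaller disk contains both endpoints, so this is the minimum enclosing circle.
r = √(72.5) ≈ 8.515.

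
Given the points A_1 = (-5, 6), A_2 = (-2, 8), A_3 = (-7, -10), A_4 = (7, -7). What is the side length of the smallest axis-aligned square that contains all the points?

The bounding box has width 14 and height 18.
An axis-aligned square enclosing the set must have side ≥ max(width, height).
So the minimum side is max(14, 18) = 18.

18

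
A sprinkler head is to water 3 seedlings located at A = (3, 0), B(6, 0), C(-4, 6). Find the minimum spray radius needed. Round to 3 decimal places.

5.831

Side lengths²: AB² = 9, AC² = 85, BC² = 136.
Since BC² = 136 ≥ 85 + 9 = 94, the angle opposite BC is not acute, so the smallest enclosing circle has BC as diameter.
Centre = midpoint of BC = (1, 3), r² = 136/4 = 34.
r = √34 ≈ 5.831.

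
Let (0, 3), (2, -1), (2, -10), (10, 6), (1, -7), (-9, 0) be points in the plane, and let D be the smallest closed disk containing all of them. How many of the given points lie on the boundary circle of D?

The minimum enclosing circle is determined by three boundary points: (2, -10), (10, 6), (-9, 0).
Their circumcentre is (1.34375, 0.328125) with r² = 107.1008300781.
The farthest remaining point (1, -7) is at distance² 53.8195800781 ≤ 107.1008300781.
The points at distance exactly r from the centre are (2, -10), (10, 6), (-9, 0) — 3 points.

3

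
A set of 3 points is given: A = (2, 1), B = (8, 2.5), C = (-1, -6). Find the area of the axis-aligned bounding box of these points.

x ranges over [-1, 8], width 9.
y ranges over [-6, 2.5], height 8.5.
Area = 9 × 8.5 = 76.5.

76.5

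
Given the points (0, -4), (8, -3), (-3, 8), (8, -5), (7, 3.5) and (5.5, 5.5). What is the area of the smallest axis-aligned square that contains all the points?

169

The bounding box has width 11 and height 13.
An axis-aligned square enclosing the set must have side ≥ max(width, height).
So the minimum side is max(11, 13) = 13.
Area = 13² = 169.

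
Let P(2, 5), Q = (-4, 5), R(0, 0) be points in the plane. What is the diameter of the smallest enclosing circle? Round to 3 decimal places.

6.896

Side lengths²: PQ² = 36, PR² = 29, QR² = 41.
Since QR² = 41 < 36 + 29 = 65, the triangle is acute, so the smallest enclosing circle is the circumcircle.
Circumcentre = (-1, 3.3), r² = 11.89.
Diameter = 2r = 2√(11.89) ≈ 6.896.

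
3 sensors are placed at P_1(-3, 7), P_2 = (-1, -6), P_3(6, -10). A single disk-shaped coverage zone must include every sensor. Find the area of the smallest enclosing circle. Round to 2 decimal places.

Side lengths²: P_1P_2² = 173, P_1P_3² = 370, P_2P_3² = 65.
Since P_1P_3² = 370 ≥ 173 + 65 = 238, the angle opposite P_1P_3 is not acute, so the smallest enclosing circle has P_1P_3 as diameter.
Centre = midpoint of P_1P_3 = (1.5, -1.5), r² = 370/4 = 92.5.
Area = π·r² = π·92.5 ≈ 290.60.

290.60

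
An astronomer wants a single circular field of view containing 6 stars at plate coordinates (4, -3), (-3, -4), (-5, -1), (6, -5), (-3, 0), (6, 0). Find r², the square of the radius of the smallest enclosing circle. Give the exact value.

A smallest enclosing disk is always determined by at most three of the input points on its boundary.
The minimum enclosing circle is determined by three boundary points: (-5, -1), (6, -5), (6, 0).
Their circumcentre is (15/22, -2.5) with r² = 8357/242.
The farthest remaining point (-3, 0) is at distance² 4793/242 ≤ 8357/242.

8357/242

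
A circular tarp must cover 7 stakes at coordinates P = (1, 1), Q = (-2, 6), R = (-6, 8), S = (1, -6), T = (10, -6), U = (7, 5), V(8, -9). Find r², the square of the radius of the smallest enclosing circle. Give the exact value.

121.25

By Welzl's lemma the MEC is supported by two points (diametrically opposite) or three points (on a circumcircle).
The farthest pair is R–V with squared distance 485. The circle on this segment as diameter has centre (1, -0.5) and r² = 485/4 = 121.25.
Check P: distance² to centre = 2.25 ≤ 121.25, so it lies inside.
All remaining points lie in this disk, and no smaller disk contains both endpoints, so this is the minimum enclosing circle.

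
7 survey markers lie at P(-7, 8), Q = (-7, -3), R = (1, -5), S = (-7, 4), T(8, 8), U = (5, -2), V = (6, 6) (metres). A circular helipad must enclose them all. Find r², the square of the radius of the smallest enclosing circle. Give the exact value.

A smallest enclosing disk is always determined by at most three of the input points on its boundary.
The farthest pair is Q–T with squared distance 346. The circle on this segment as diameter has centre (0.5, 2.5) and r² = 346/4 = 86.5.
Check P: distance² to centre = 86.5 ≤ 86.5, so it lies inside.
All remaining points lie in this disk, and no smaller disk contains both endpoints, so this is the minimum enclosing circle.

86.5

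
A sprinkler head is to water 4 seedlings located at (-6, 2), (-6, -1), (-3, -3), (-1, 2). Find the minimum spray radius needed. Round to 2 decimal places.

3.14

By Welzl's lemma the MEC is supported by two points (diametrically opposite) or three points (on a circumcircle).
The minimum enclosing circle is determined by three boundary points: (-6, 2), (-3, -3), (-1, 2).
Their circumcentre is (-3.5, 0.1) with r² = 9.86.
The farthest remaining point (-6, -1) is at distance² 7.46 ≤ 9.86.
r = √(9.86) ≈ 3.14.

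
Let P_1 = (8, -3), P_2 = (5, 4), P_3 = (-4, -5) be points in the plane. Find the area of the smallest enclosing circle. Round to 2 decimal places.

134.84

Side lengths²: P_1P_2² = 58, P_1P_3² = 148, P_2P_3² = 162.
Since P_2P_3² = 162 < 148 + 58 = 206, the triangle is acute, so the smallest enclosing circle is the circumcircle.
Circumcentre = (1.6, -1.6), r² = 42.92.
Area = π·r² = π·42.92 ≈ 134.84.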